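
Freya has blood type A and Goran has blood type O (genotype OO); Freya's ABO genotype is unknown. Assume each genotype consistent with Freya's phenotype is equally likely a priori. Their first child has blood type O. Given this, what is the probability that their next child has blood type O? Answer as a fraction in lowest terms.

1/2

Possible genotypes: Freya ∈ {AA, AO}; Goran ∈ {OO}.
Weight each parental genotype pair by prior × P(type-O child):
  AO × OO: posterior weight 1; P(next child type O) = 1/2.
Weighted sum = 1/2.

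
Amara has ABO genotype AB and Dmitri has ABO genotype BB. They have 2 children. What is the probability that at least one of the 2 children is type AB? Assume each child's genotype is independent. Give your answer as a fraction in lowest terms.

3/4

ABO cross AB × BB → 1/2 B, 1/2 AB.
So P(type AB) = 1/2 per child.
P(none) = (1/2)^2 = 1/4; P(at least one) = 1 − 1/4 = 3/4.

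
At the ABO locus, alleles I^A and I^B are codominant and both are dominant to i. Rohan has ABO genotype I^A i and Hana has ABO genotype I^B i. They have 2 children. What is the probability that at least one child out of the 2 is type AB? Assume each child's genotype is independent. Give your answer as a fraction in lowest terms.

ABO cross I^A i × I^B i → 1/4 O, 1/4 A, 1/4 B, 1/4 AB.
So P(type AB) = 1/4 per child.
P(none) = (3/4)^2 = 9/16; P(at least one) = 1 − 9/16 = 7/16.

7/16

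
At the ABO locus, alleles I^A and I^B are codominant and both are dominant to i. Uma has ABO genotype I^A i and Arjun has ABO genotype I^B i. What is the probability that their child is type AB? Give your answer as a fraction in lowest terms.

1/4

ABO cross I^A i × I^B i → offspring phenotypes: 1/4 O, 1/4 A, 1/4 B, 1/4 AB.
So P(type AB) = 1/4.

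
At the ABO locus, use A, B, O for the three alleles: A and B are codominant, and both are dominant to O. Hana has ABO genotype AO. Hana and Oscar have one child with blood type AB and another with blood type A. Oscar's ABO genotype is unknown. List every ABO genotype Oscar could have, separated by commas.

For each candidate genotype of Oscar, check whether crossing it with AO can produce every observed child phenotype.
  AA → possible child types {A} ✗
  AB → possible child types {A, B, AB} ✓
  AO → possible child types {O, A} ✗
  BB → possible child types {B, AB} ✗
  BO → possible child types {O, A, B, AB} ✓
  OO → possible child types {O, A} ✗

AB, BO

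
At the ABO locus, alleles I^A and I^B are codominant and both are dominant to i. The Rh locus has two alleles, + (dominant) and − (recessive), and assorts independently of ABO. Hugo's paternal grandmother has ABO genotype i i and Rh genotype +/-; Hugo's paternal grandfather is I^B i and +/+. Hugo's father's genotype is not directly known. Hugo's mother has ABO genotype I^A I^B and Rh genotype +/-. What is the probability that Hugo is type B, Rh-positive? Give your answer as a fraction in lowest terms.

7/16

Hugo's father's ABO genotype from i i × I^B i: 1/2 I^B i, 1/2 i i.
Crossing each possibility with the mother I^A I^B and summing P(type B): 1/2·1/2 + 1/2·1/2 = 1/2.
Similarly for Rh via the father's Rh distribution: P(Rh+) = 7/8.
Independent loci: 1/2 × 7/8 = 7/16.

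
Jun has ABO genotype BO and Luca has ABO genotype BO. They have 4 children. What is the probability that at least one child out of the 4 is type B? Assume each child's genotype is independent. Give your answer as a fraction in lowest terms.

255/256

ABO cross BO × BO → 1/4 O, 3/4 B.
So P(type B) = 3/4 per child.
P(none) = (1/4)^4 = 1/256; P(at least one) = 1 − 1/256 = 255/256.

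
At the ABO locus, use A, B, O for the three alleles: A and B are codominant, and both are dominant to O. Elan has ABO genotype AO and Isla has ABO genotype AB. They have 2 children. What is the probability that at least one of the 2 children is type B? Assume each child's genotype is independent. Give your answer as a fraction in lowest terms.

ABO cross AO × AB → 1/2 A, 1/4 B, 1/4 AB.
So P(type B) = 1/4 per child.
P(none) = (3/4)^2 = 9/16; P(at least one) = 1 − 9/16 = 7/16.

7/16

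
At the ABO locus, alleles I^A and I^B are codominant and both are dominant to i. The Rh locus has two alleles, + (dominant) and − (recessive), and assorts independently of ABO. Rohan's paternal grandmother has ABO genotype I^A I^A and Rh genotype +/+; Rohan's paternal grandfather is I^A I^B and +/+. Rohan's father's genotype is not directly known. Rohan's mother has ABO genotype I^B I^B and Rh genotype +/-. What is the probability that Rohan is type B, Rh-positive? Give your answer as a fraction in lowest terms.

1/4

Rohan's father's ABO genotype from I^A I^A × I^A I^B: 1/2 I^A I^A, 1/2 I^A I^B.
Crossing each possibility with the mother I^B I^B and summing P(type B): 1/2·0 + 1/2·1/2 = 1/4.
Similarly for Rh via the father's Rh distribution: P(Rh+) = 1.
Independent loci: 1/4 × 1 = 1/4.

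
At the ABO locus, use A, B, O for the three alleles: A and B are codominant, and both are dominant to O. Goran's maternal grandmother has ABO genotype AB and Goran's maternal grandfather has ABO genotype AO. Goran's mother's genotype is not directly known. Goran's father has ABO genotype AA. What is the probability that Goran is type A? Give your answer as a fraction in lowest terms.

3/4

Goran's mother's ABO genotype from AB × AO: 1/4 AA, 1/4 AB, 1/4 AO, 1/4 BO.
Crossing each possibility with the father AA and summing P(type A): 1/4·1 + 1/4·1/2 + 1/4·1 + 1/4·1/2 = 3/4.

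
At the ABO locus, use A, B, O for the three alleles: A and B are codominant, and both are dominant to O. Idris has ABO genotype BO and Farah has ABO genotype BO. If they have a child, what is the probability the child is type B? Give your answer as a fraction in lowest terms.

ABO cross BO × BO → offspring phenotypes: 1/4 O, 3/4 B.
So P(type B) = 3/4.

3/4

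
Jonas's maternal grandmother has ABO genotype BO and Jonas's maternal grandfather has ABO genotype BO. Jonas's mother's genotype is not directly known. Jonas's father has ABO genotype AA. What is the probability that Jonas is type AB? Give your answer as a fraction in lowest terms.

Jonas's mother's ABO genotype from BO × BO: 1/4 BB, 1/2 BO, 1/4 OO.
Crossing each possibility with the father AA and summing P(type AB): 1/4·1 + 1/2·1/2 + 1/4·0 = 1/2.

1/2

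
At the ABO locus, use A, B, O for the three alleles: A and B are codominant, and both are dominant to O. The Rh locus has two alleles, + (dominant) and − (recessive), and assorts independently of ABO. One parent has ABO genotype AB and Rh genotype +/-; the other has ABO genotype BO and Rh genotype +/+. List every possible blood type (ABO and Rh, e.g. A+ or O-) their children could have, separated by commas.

Gametes from AB × BO give offspring ABO genotypes AB, AO, BB, BO, i.e. phenotypes A, B, AB.
Rh cross +/- × +/+ → phenotypes Rh+.
Combining independently: A+, B+, AB+.

A+, B+, AB+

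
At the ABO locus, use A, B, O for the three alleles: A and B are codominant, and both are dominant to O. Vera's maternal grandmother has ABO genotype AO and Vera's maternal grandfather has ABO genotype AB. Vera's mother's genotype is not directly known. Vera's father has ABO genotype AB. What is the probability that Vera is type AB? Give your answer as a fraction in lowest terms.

Vera's mother's ABO genotype from AO × AB: 1/4 AA, 1/4 AB, 1/4 AO, 1/4 BO.
Crossing each possibility with the father AB and summing P(type AB): 1/4·1/2 + 1/4·1/2 + 1/4·1/4 + 1/4·1/4 = 3/8.

3/8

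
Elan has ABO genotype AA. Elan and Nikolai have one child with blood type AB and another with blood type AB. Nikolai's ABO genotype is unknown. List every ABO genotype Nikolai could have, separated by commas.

For each candidate genotype of Nikolai, check whether crossing it with AA can produce every observed child phenotype.
  AA → possible child types {A} ✗
  AB → possible child types {A, AB} ✓
  AO → possible child types {A} ✗
  BB → possible child types {AB} ✓
  BO → possible child types {A, AB} ✓
  OO → possible child types {A} ✗

AB, BB, BO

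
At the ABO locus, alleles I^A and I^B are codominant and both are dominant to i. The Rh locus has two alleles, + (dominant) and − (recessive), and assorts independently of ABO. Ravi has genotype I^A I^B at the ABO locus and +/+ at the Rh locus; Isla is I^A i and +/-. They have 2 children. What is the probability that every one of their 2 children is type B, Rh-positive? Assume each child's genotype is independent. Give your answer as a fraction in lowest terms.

ABO cross I^A I^B × I^A i → 1/2 A, 1/4 B, 1/4 AB.
Rh cross +/+ × +/- → 1 Rh+; so P(type B, Rh-positive) = 1/4 × 1 = 1/4 per child.
All 2 independent: (1/4)^2 = 1/16.

1/16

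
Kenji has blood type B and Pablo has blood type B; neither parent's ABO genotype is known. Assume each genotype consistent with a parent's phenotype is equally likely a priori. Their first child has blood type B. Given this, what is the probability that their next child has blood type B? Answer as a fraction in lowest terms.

Possible genotypes: Kenji ∈ {BB, BO}; Pablo ∈ {BB, BO}.
Weight each parental genotype pair by prior × P(type-B child):
  BB × BB: posterior weight 4/15; P(next child type B) = 1.
  BB × BO: posterior weight 4/15; P(next child type B) = 1.
  BO × BB: posterior weight 4/15; P(next child type B) = 1.
  BO × BO: posterior weight 1/5; P(next child type B) = 3/4.
Weighted sum = 19/20.

19/20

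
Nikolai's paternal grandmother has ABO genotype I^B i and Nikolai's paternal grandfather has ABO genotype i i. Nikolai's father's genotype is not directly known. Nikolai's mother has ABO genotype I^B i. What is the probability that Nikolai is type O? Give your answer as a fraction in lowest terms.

3/8

Nikolai's father's ABO genotype from I^B i × i i: 1/2 I^B i, 1/2 i i.
Crossing each possibility with the mother I^B i and summing P(type O): 1/2·1/4 + 1/2·1/2 = 3/8.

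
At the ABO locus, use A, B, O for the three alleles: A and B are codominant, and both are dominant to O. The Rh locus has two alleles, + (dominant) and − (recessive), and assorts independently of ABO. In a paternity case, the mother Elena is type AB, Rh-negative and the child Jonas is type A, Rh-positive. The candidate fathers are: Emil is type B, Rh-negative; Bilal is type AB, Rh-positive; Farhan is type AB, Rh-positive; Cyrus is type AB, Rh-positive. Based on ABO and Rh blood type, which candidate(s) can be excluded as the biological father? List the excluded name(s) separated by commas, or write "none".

Emil

A candidate is excluded only if no genotype consistent with his phenotype could produce a type A, Rh-positive child with a type AB, Rh-negative mother.
Emil (type B, Rh-): no genotype consistent with that phenotype can produce a type-A Rh+ child with a type-AB mother.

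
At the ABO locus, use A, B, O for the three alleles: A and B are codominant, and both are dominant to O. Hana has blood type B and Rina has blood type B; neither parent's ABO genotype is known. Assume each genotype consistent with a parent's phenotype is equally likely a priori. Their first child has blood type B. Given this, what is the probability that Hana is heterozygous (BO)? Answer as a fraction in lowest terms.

Possible genotypes: Hana ∈ {BB, BO}; Rina ∈ {BB, BO}.
Weight each parental genotype pair by prior × P(type-B child):
  BB × BB: posterior weight 4/15.
  BB × BO: posterior weight 4/15.
  BO × BB: posterior weight 4/15.
  BO × BO: posterior weight 1/5.
Sum the posterior weight over pairs where Hana is BO: 7/15.

7/15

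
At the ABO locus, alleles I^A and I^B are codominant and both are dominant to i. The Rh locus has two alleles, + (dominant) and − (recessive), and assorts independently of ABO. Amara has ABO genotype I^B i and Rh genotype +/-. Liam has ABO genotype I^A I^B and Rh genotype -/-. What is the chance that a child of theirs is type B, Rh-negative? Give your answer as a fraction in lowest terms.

1/4

ABO cross I^B i × I^A I^B → offspring phenotypes: 1/4 A, 1/2 B, 1/4 AB.
Rh cross +/- × -/- → 1/2 Rh+, 1/2 Rh-.
Independent loci: P(type B, Rh-negative) = 1/2 × 1/2 = 1/4.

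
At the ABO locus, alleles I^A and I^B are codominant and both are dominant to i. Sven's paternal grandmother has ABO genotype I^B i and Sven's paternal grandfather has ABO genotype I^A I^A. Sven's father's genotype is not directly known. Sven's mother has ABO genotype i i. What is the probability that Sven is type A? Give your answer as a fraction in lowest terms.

1/2

Sven's father's ABO genotype from I^B i × I^A I^A: 1/2 I^A I^B, 1/2 I^A i.
Crossing each possibility with the mother i i and summing P(type A): 1/2·1/2 + 1/2·1/2 = 1/2.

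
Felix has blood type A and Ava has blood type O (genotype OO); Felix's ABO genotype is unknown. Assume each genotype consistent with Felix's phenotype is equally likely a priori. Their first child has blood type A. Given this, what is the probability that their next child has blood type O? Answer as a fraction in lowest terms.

1/6

Possible genotypes: Felix ∈ {AA, AO}; Ava ∈ {OO}.
Weight each parental genotype pair by prior × P(type-A child):
  AA × OO: posterior weight 2/3; P(next child type O) = 0.
  AO × OO: posterior weight 1/3; P(next child type O) = 1/2.
Weighted sum = 1/6.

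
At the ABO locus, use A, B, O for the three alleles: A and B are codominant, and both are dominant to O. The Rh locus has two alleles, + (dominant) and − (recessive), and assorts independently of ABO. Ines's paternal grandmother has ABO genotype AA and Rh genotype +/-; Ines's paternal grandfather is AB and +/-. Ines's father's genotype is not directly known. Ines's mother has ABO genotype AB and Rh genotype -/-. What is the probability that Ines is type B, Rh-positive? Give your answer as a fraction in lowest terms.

1/16

Ines's father's ABO genotype from AA × AB: 1/2 AA, 1/2 AB.
Crossing each possibility with the mother AB and summing P(type B): 1/2·0 + 1/2·1/4 = 1/8.
Similarly for Rh via the father's Rh distribution: P(Rh+) = 1/2.
Independent loci: 1/8 × 1/2 = 1/16.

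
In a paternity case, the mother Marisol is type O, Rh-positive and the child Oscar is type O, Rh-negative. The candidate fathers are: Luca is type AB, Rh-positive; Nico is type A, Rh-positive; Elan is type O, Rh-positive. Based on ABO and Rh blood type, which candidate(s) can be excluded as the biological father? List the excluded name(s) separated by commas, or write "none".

Luca

A candidate is excluded only if no genotype consistent with his phenotype could produce a type O, Rh-negative child with a type O, Rh-positive mother.
Luca (type AB, Rh+): no genotype consistent with that phenotype can produce a type-O Rh- child with a type-O mother.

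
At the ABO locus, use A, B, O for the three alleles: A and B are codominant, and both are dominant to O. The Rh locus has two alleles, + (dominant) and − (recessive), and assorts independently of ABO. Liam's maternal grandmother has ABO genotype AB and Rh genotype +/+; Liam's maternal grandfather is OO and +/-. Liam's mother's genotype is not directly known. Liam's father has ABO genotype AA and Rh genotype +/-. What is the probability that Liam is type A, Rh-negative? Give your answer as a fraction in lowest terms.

3/32

Liam's mother's ABO genotype from AB × OO: 1/2 AO, 1/2 BO.
Crossing each possibility with the father AA and summing P(type A): 1/2·1 + 1/2·1/2 = 3/4.
Similarly for Rh via the mother's Rh distribution: P(Rh-) = 1/8.
Independent loci: 3/4 × 1/8 = 3/32.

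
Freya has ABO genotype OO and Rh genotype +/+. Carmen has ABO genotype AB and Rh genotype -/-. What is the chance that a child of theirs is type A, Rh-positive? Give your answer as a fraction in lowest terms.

1/2

ABO cross OO × AB → offspring phenotypes: 1/2 A, 1/2 B.
Rh cross +/+ × -/- → 1 Rh+.
Independent loci: P(type A, Rh-positive) = 1/2 × 1 = 1/2.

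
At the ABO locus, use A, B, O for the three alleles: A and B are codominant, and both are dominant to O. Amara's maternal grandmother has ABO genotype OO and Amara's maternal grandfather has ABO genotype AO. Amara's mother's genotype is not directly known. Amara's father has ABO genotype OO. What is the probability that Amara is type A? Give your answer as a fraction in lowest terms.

1/4

Amara's mother's ABO genotype from OO × AO: 1/2 AO, 1/2 OO.
Crossing each possibility with the father OO and summing P(type A): 1/2·1/2 + 1/2·0 = 1/4.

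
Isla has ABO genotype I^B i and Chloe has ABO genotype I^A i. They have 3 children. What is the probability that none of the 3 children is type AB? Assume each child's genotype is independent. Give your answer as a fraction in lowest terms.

27/64

ABO cross I^B i × I^A i → 1/4 O, 1/4 A, 1/4 B, 1/4 AB.
So P(type AB) = 1/4 per child.
P(not type AB) = 3/4 for one child; (3/4)^3 = 27/64.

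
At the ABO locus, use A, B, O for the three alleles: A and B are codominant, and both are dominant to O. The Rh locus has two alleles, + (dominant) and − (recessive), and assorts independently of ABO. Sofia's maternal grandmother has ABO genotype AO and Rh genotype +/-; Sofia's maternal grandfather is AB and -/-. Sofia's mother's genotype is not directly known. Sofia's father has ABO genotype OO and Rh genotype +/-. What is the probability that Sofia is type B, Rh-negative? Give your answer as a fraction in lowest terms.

Sofia's mother's ABO genotype from AO × AB: 1/4 AA, 1/4 AB, 1/4 AO, 1/4 BO.
Crossing each possibility with the father OO and summing P(type B): 1/4·0 + 1/4·1/2 + 1/4·0 + 1/4·1/2 = 1/4.
Similarly for Rh via the mother's Rh distribution: P(Rh-) = 3/8.
Independent loci: 1/4 × 3/8 = 3/32.

3/32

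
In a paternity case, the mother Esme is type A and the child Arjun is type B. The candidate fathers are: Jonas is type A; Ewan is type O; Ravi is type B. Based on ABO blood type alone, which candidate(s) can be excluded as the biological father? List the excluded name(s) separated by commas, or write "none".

A candidate is excluded only if no genotype consistent with his phenotype could produce a type B child with a type A mother.
Jonas (type A): no genotype consistent with that phenotype can produce a type-B child with a type-A mother.
Ewan (type O): no genotype consistent with that phenotype can produce a type-B child with a type-A mother.

Jonas, Ewan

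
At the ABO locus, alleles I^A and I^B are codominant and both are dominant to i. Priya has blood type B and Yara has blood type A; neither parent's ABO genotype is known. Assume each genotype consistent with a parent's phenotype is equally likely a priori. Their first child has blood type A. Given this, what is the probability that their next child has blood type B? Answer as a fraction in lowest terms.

1/12

Possible genotypes: Priya ∈ {I^B I^B, I^B i}; Yara ∈ {I^A I^A, I^A i}.
Weight each parental genotype pair by prior × P(type-A child):
  I^B i × I^A I^A: posterior weight 2/3; P(next child type B) = 0.
  I^B i × I^A i: posterior weight 1/3; P(next child type B) = 1/4.
Weighted sum = 1/12.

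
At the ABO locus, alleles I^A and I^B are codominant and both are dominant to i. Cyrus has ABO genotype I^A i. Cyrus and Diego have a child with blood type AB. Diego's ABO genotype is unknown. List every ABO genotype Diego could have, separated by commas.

I^A I^B, I^B I^B, I^B i

For each candidate genotype of Diego, check whether crossing it with I^A i can produce every observed child phenotype.
  I^A I^A → possible child types {A} ✗
  I^A I^B → possible child types {A, B, AB} ✓
  I^A i → possible child types {O, A} ✗
  I^B I^B → possible child types {B, AB} ✓
  I^B i → possible child types {O, A, B, AB} ✓
  i i → possible child types {O, A} ✗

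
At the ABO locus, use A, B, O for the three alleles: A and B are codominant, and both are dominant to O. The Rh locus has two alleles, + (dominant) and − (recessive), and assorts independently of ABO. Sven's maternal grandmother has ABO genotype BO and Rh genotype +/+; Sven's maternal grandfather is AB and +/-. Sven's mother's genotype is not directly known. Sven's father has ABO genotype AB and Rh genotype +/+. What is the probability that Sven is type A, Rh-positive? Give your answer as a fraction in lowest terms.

1/4

Sven's mother's ABO genotype from BO × AB: 1/4 AB, 1/4 AO, 1/4 BB, 1/4 BO.
Crossing each possibility with the father AB and summing P(type A): 1/4·1/4 + 1/4·1/2 + 1/4·0 + 1/4·1/4 = 1/4.
Similarly for Rh via the mother's Rh distribution: P(Rh+) = 1.
Independent loci: 1/4 × 1 = 1/4.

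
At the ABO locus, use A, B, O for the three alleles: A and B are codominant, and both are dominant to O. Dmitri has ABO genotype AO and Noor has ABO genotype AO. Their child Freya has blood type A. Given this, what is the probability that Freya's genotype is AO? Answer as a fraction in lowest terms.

2/3

Cross AO × AO → 1/4 AA, 1/2 AO, 1/4 OO.
Type-A genotypes among offspring: AA (1/4), AO (1/2); total 3/4.
P(AO | type A) = (1/2) / (3/4) = 2/3.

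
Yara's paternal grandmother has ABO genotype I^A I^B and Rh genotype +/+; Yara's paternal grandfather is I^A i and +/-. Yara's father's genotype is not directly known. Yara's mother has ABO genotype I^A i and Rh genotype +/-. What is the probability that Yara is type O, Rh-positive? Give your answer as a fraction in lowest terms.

Yara's father's ABO genotype from I^A I^B × I^A i: 1/4 I^A I^A, 1/4 I^A I^B, 1/4 I^A i, 1/4 I^B i.
Crossing each possibility with the mother I^A i and summing P(type O): 1/4·0 + 1/4·0 + 1/4·1/4 + 1/4·1/4 = 1/8.
Similarly for Rh via the father's Rh distribution: P(Rh+) = 7/8.
Independent loci: 1/8 × 7/8 = 7/64.

7/64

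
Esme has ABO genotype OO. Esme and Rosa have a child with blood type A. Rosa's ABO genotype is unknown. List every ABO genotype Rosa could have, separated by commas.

For each candidate genotype of Rosa, check whether crossing it with OO can produce every observed child phenotype.
  AA → possible child types {A} ✓
  AB → possible child types {A, B} ✓
  AO → possible child types {O, A} ✓
  BB → possible child types {B} ✗
  BO → possible child types {O, B} ✗
  OO → possible child types {O} ✗

AA, AB, AO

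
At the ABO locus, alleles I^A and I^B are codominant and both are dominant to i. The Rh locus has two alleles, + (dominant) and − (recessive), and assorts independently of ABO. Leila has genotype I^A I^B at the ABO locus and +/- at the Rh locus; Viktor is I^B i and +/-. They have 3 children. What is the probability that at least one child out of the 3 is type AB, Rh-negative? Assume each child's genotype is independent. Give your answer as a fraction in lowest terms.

721/4096

ABO cross I^A I^B × I^B i → 1/4 A, 1/2 B, 1/4 AB.
Rh cross +/- × +/- → 3/4 Rh+, 1/4 Rh-; so P(type AB, Rh-negative) = 1/4 × 1/4 = 1/16 per child.
P(none) = (15/16)^3 = 3375/4096; P(at least one) = 1 − 3375/4096 = 721/4096.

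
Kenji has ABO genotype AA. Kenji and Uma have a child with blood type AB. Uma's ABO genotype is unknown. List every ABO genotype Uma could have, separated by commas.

AB, BB, BO

For each candidate genotype of Uma, check whether crossing it with AA can produce every observed child phenotype.
  AA → possible child types {A} ✗
  AB → possible child types {A, AB} ✓
  AO → possible child types {A} ✗
  BB → possible child types {AB} ✓
  BO → possible child types {A, AB} ✓
  OO → possible child types {A} ✗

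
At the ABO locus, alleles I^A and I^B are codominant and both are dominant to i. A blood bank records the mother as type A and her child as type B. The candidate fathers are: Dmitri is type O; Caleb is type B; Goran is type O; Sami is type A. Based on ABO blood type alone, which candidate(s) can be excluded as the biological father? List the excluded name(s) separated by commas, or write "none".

A candidate is excluded only if no genotype consistent with his phenotype could produce a type B child with a type A mother.
Dmitri (type O): no genotype consistent with that phenotype can produce a type-B child with a type-A mother.
Goran (type O): no genotype consistent with that phenotype can produce a type-B child with a type-A mother.
Sami (type A): no genotype consistent with that phenotype can produce a type-B child with a type-A mother.

Dmitri, Goran, Sami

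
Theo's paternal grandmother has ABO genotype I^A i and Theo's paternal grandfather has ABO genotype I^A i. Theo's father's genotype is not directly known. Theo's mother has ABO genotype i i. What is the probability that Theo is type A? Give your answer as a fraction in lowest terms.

Theo's father's ABO genotype from I^A i × I^A i: 1/4 I^A I^A, 1/2 I^A i, 1/4 i i.
Crossing each possibility with the mother i i and summing P(type A): 1/4·1 + 1/2·1/2 + 1/4·0 = 1/2.

1/2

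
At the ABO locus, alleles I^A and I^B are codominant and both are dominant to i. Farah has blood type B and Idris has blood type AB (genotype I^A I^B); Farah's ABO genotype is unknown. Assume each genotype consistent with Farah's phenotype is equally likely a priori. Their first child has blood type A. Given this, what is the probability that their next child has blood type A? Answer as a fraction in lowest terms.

1/4

Possible genotypes: Farah ∈ {I^B I^B, I^B i}; Idris ∈ {I^A I^B}.
Weight each parental genotype pair by prior × P(type-A child):
  I^B i × I^A I^B: posterior weight 1; P(next child type A) = 1/4.
Weighted sum = 1/4.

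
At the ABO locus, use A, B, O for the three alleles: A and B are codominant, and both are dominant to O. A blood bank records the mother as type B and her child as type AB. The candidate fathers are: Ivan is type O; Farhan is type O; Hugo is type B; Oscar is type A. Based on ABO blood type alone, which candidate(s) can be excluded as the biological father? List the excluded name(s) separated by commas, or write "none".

A candidate is excluded only if no genotype consistent with his phenotype could produce a type AB child with a type B mother.
Ivan (type O): no genotype consistent with that phenotype can produce a type-AB child with a type-B mother.
Farhan (type O): no genotype consistent with that phenotype can produce a type-AB child with a type-B mother.
Hugo (type B): no genotype consistent with that phenotype can produce a type-AB child with a type-B mother.

Ivan, Farhan, Hugo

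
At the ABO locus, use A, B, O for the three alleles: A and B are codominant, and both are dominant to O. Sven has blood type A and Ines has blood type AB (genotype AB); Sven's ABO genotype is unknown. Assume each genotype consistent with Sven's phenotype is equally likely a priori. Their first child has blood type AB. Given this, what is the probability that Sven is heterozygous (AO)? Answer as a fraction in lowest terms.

1/3

Possible genotypes: Sven ∈ {AA, AO}; Ines ∈ {AB}.
Weight each parental genotype pair by prior × P(type-AB child):
  AA × AB: posterior weight 2/3.
  AO × AB: posterior weight 1/3.
Sum the posterior weight over pairs where Sven is AO: 1/3.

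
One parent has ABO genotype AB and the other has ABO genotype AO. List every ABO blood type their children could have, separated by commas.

A, B, AB

Gametes from AB × AO give offspring ABO genotypes AA, AB, AO, BO, i.e. phenotypes A, B, AB.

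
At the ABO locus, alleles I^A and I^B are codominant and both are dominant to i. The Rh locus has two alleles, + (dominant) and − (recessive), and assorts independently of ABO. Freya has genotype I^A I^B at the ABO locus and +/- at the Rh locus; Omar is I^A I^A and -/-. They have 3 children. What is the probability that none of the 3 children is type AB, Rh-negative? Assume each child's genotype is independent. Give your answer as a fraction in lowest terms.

27/64

ABO cross I^A I^B × I^A I^A → 1/2 A, 1/2 AB.
Rh cross +/- × -/- → 1/2 Rh+, 1/2 Rh-; so P(type AB, Rh-negative) = 1/2 × 1/2 = 1/4 per child.
P(not type AB, Rh-negative) = 3/4 for one child; (3/4)^3 = 27/64.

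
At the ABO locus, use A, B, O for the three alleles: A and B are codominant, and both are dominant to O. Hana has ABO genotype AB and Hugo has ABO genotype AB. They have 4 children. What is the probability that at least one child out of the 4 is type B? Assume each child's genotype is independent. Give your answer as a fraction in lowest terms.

ABO cross AB × AB → 1/4 A, 1/4 B, 1/2 AB.
So P(type B) = 1/4 per child.
P(none) = (3/4)^4 = 81/256; P(at least one) = 1 − 81/256 = 175/256.

175/256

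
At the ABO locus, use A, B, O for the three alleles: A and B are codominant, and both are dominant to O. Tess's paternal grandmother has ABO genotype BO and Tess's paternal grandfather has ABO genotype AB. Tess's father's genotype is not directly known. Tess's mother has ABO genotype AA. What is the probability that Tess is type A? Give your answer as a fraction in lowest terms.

Tess's father's ABO genotype from BO × AB: 1/4 AB, 1/4 AO, 1/4 BB, 1/4 BO.
Crossing each possibility with the mother AA and summing P(type A): 1/4·1/2 + 1/4·1 + 1/4·0 + 1/4·1/2 = 1/2.

1/2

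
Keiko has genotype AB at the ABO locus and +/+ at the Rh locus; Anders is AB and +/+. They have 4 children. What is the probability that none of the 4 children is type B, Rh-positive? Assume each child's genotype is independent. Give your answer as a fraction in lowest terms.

81/256

ABO cross AB × AB → 1/4 A, 1/4 B, 1/2 AB.
Rh cross +/+ × +/+ → 1 Rh+; so P(type B, Rh-positive) = 1/4 × 1 = 1/4 per child.
P(not type B, Rh-positive) = 3/4 for one child; (3/4)^4 = 81/256.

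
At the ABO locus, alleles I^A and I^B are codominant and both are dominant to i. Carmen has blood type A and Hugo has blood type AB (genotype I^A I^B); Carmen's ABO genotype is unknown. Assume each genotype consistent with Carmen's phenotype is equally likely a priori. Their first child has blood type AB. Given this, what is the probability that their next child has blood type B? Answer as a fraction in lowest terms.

Possible genotypes: Carmen ∈ {I^A I^A, I^A i}; Hugo ∈ {I^A I^B}.
Weight each parental genotype pair by prior × P(type-AB child):
  I^A I^A × I^A I^B: posterior weight 2/3; P(next child type B) = 0.
  I^A i × I^A I^B: posterior weight 1/3; P(next child type B) = 1/4.
Weighted sum = 1/12.

1/12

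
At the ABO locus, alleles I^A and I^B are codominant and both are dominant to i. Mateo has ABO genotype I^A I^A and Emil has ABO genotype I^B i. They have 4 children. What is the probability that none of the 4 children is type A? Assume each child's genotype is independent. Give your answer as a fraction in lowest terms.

1/16

ABO cross I^A I^A × I^B i → 1/2 A, 1/2 AB.
So P(type A) = 1/2 per child.
P(not type A) = 1/2 for one child; (1/2)^4 = 1/16.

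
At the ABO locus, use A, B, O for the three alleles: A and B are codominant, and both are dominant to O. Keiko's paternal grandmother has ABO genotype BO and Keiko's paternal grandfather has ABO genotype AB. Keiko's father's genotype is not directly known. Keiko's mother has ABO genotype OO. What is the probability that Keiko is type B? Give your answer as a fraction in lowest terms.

1/2

Keiko's father's ABO genotype from BO × AB: 1/4 AB, 1/4 AO, 1/4 BB, 1/4 BO.
Crossing each possibility with the mother OO and summing P(type B): 1/4·1/2 + 1/4·0 + 1/4·1 + 1/4·1/2 = 1/2.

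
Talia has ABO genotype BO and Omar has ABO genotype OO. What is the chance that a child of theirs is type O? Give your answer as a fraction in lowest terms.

1/2

ABO cross BO × OO → offspring phenotypes: 1/2 O, 1/2 B.
So P(type O) = 1/2.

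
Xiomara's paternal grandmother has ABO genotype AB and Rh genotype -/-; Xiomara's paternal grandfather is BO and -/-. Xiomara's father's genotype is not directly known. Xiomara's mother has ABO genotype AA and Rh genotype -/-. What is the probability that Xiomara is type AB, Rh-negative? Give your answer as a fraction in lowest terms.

1/2

Xiomara's father's ABO genotype from AB × BO: 1/4 AB, 1/4 AO, 1/4 BB, 1/4 BO.
Crossing each possibility with the mother AA and summing P(type AB): 1/4·1/2 + 1/4·0 + 1/4·1 + 1/4·1/2 = 1/2.
Similarly for Rh via the father's Rh distribution: P(Rh-) = 1.
Independent loci: 1/2 × 1 = 1/2.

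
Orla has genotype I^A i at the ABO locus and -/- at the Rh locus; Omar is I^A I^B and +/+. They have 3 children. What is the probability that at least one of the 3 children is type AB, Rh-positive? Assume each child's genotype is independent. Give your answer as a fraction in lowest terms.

ABO cross I^A i × I^A I^B → 1/2 A, 1/4 B, 1/4 AB.
Rh cross -/- × +/+ → 1 Rh+; so P(type AB, Rh-positive) = 1/4 × 1 = 1/4 per child.
P(none) = (3/4)^3 = 27/64; P(at least one) = 1 − 27/64 = 37/64.

37/64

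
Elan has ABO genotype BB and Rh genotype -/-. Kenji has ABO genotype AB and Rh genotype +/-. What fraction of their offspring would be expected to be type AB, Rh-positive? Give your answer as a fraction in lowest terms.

ABO cross BB × AB → offspring phenotypes: 1/2 B, 1/2 AB.
Rh cross -/- × +/- → 1/2 Rh+, 1/2 Rh-.
Independent loci: P(type AB, Rh-positive) = 1/2 × 1/2 = 1/4.

1/4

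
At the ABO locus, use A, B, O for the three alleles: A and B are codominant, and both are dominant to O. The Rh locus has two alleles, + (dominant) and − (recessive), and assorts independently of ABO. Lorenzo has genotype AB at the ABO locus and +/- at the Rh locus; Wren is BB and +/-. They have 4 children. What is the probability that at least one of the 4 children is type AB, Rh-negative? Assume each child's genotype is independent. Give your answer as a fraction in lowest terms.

ABO cross AB × BB → 1/2 B, 1/2 AB.
Rh cross +/- × +/- → 3/4 Rh+, 1/4 Rh-; so P(type AB, Rh-negative) = 1/2 × 1/4 = 1/8 per child.
P(none) = (7/8)^4 = 2401/4096; P(at least one) = 1 − 2401/4096 = 1695/4096.

1695/4096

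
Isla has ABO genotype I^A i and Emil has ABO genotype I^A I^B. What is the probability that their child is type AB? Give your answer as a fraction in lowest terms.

ABO cross I^A i × I^A I^B → offspring phenotypes: 1/2 A, 1/4 B, 1/4 AB.
So P(type AB) = 1/4.

1/4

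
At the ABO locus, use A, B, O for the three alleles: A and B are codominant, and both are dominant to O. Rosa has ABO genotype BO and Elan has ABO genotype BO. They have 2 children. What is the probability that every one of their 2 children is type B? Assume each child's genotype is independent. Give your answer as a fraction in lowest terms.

ABO cross BO × BO → 1/4 O, 3/4 B.
So P(type B) = 3/4 per child.
All 2 independent: (3/4)^2 = 9/16.

9/16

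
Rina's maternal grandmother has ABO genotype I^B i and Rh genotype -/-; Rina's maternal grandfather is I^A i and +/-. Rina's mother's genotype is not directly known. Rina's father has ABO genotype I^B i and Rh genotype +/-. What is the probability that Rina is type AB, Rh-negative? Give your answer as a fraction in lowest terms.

3/64

Rina's mother's ABO genotype from I^B i × I^A i: 1/4 I^A I^B, 1/4 I^A i, 1/4 I^B i, 1/4 i i.
Crossing each possibility with the father I^B i and summing P(type AB): 1/4·1/4 + 1/4·1/4 + 1/4·0 + 1/4·0 = 1/8.
Similarly for Rh via the mother's Rh distribution: P(Rh-) = 3/8.
Independent loci: 1/8 × 3/8 = 3/64.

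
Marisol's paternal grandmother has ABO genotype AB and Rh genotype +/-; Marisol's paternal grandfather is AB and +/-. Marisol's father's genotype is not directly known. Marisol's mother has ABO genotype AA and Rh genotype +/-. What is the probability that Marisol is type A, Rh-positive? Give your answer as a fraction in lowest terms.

3/8

Marisol's father's ABO genotype from AB × AB: 1/4 AA, 1/2 AB, 1/4 BB.
Crossing each possibility with the mother AA and summing P(type A): 1/4·1 + 1/2·1/2 + 1/4·0 = 1/2.
Similarly for Rh via the father's Rh distribution: P(Rh+) = 3/4.
Independent loci: 1/2 × 3/4 = 3/8.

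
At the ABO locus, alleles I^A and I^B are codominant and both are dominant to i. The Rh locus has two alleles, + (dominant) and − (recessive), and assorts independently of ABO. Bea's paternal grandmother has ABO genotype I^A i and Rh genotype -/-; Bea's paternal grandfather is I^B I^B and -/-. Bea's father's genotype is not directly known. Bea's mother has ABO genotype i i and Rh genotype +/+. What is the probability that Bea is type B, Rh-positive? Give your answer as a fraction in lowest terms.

Bea's father's ABO genotype from I^A i × I^B I^B: 1/2 I^A I^B, 1/2 I^B i.
Crossing each possibility with the mother i i and summing P(type B): 1/2·1/2 + 1/2·1/2 = 1/2.
Similarly for Rh via the father's Rh distribution: P(Rh+) = 1.
Independent loci: 1/2 × 1 = 1/2.

1/2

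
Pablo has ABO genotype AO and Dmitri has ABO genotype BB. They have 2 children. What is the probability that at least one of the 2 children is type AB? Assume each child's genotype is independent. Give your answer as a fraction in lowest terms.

ABO cross AO × BB → 1/2 B, 1/2 AB.
So P(type AB) = 1/2 per child.
P(none) = (1/2)^2 = 1/4; P(at least one) = 1 − 1/4 = 3/4.

3/4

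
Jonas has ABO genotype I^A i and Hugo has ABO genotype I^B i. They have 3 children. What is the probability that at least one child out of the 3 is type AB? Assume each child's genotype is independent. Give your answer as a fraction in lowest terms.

ABO cross I^A i × I^B i → 1/4 O, 1/4 A, 1/4 B, 1/4 AB.
So P(type AB) = 1/4 per child.
P(none) = (3/4)^3 = 27/64; P(at least one) = 1 − 27/64 = 37/64.

37/64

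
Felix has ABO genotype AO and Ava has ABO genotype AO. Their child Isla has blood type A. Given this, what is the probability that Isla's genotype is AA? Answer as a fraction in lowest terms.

Cross AO × AO → 1/4 AA, 1/2 AO, 1/4 OO.
Type-A genotypes among offspring: AA (1/4), AO (1/2); total 3/4.
P(AA | type A) = (1/4) / (3/4) = 1/3.

1/3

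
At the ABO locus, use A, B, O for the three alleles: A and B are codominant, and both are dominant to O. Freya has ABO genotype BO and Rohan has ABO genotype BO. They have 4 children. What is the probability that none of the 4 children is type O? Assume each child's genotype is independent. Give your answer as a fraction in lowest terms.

ABO cross BO × BO → 1/4 O, 3/4 B.
So P(type O) = 1/4 per child.
P(not type O) = 3/4 for one child; (3/4)^4 = 81/256.

81/256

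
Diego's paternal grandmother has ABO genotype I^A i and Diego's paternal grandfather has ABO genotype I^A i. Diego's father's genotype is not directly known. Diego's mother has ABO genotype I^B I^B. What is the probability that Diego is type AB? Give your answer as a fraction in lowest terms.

Diego's father's ABO genotype from I^A i × I^A i: 1/4 I^A I^A, 1/2 I^A i, 1/4 i i.
Crossing each possibility with the mother I^B I^B and summing P(type AB): 1/4·1 + 1/2·1/2 + 1/4·0 = 1/2.

1/2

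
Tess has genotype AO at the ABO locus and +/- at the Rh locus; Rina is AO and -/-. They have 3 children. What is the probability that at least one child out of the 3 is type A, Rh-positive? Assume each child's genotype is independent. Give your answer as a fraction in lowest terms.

ABO cross AO × AO → 1/4 O, 3/4 A.
Rh cross +/- × -/- → 1/2 Rh+, 1/2 Rh-; so P(type A, Rh-positive) = 3/4 × 1/2 = 3/8 per child.
P(none) = (5/8)^3 = 125/512; P(at least one) = 1 − 125/512 = 387/512.

387/512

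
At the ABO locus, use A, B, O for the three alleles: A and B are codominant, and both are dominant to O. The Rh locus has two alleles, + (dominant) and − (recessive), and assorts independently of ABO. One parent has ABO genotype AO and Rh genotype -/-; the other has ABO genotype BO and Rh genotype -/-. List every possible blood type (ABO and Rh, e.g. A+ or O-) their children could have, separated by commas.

Gametes from AO × BO give offspring ABO genotypes AB, AO, BO, OO, i.e. phenotypes O, A, B, AB.
Rh cross -/- × -/- → phenotypes Rh-.
Combining independently: O-, A-, B-, AB-.

O-, A-, B-, AB-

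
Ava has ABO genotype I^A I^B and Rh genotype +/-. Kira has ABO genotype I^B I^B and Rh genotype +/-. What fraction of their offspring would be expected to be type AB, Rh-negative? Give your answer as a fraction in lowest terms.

1/8

ABO cross I^A I^B × I^B I^B → offspring phenotypes: 1/2 B, 1/2 AB.
Rh cross +/- × +/- → 3/4 Rh+, 1/4 Rh-.
Independent loci: P(type AB, Rh-negative) = 1/2 × 1/4 = 1/8.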